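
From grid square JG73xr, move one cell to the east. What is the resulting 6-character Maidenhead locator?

JG83ar

Longitude subsquare x = 23; +1 → 24, wraps to 0 = a, carry into square.
Longitude square 7; +1 → 8.
The latitude characters are unchanged.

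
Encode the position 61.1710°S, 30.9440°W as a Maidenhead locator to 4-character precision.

Add 180° to longitude and 90° to latitude: 149.06, 28.83.
Field (20°×10°, letters A–R): 149.06/20 → 7 → H, 28.83/10 → 2 → C; chars HC.
Square (2°×1°, digits 0–9): 9.06/2 → 4, 8.83/1 → 8; chars 48.

HC48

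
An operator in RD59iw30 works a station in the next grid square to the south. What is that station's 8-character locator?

Latitude extended square 0; −1 → -1, wraps to 9, carry into subsquare.
Latitude subsquare w = 22; −1 → 21 = v.
The longitude characters are unchanged.

RD59iv39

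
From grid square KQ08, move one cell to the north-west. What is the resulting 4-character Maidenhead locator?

Longitude square 0; −1 → -1, wraps to 9, carry into field.
Longitude field K = 10; −1 → 9 = J.
Latitude square 8; +1 → 9.

JQ99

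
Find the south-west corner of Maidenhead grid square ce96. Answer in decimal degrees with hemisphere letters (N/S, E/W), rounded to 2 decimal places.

44.00° S, 122.00° W

Field C=2, E=4: +2·20° lon, +4·10° lat → SW at lon -140°, lat -50°.
Square 9, 6: +9·2° lon, +6·1° lat → SW at lon -122°, lat -44°.
latitude 44.00° S, longitude 122.00° W.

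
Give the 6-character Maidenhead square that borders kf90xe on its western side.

KF90we

Longitude subsquare x = 23; −1 → 22 = w.
The latitude characters are unchanged.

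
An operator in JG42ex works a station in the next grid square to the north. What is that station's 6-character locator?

Latitude subsquare x = 23; +1 → 24, wraps to 0 = a, carry into square.
Latitude square 2; +1 → 3.
The longitude characters are unchanged.

JG43ea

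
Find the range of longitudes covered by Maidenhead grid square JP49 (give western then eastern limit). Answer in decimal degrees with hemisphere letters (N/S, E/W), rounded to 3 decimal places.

8.000° E, 10.000° E

Field J=9, P=15: +9·20° lon, +15·10° lat → SW at lon 0°, lat 60°.
Square 4, 9: +4·2° lon, +9·1° lat → SW at lon 8°, lat 69°.
Cell spans 2° lon × 1° lat.
west 8.000° E, east 10.000° E.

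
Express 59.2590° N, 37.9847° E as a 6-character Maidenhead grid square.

KO89xg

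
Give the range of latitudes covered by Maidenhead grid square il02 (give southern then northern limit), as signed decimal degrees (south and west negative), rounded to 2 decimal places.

22.00, 23.00

Field I=8, L=11: +8·20° lon, +11·10° lat → SW at lon -20°, lat 20°.
Square 0, 2: +0·2° lon, +2·1° lat → SW at lon -20°, lat 22°.
Cell spans 2° lon × 1° lat.
south 22.00, north 23.00.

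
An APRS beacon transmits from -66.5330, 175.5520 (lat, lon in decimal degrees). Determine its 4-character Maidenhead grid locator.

RC73

Add 180° to longitude and 90° to latitude: 355.55, 23.47.
Field (20°×10°, letters A–R): 355.55/20 → 17 → R, 23.47/10 → 2 → C; chars RC.
Square (2°×1°, digits 0–9): 15.55/2 → 7, 3.47/1 → 3; chars 73.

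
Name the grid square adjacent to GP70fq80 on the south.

GP70fp89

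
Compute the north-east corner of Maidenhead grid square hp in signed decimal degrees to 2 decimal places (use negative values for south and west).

70.00, -20.00

Field H=7, P=15: +7·20° lon, +15·10° lat → SW at lon -40°, lat 60°.
Cell spans 20° lon × 10° lat. NE corner is SW corner plus one full cell.
latitude 70.00, longitude -20.00.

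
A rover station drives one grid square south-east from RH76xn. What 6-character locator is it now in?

Longitude subsquare x = 23; +1 → 24, wraps to 0 = a, carry into square.
Longitude square 7; +1 → 8.
Latitude subsquare n = 13; −1 → 12 = m.

RH86am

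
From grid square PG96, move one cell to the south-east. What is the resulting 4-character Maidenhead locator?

QG05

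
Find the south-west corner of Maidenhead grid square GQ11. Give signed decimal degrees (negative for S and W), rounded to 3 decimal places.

71.000, -58.000

Field G=6, Q=16: +6·20° lon, +16·10° lat → SW at lon -60°, lat 70°.
Square 1, 1: +1·2° lon, +1·1° lat → SW at lon -58°, lat 71°.
latitude 71.000, longitude -58.000.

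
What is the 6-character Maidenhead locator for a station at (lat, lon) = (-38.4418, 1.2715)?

JF01pn

Shift to the Maidenhead origin (180°W, 90°S): lon 181.2715, lat 51.5582.
Field: lon ⌊181.2715/20⌋ = 9 → J; lat ⌊51.5582/10⌋ = 5 → F.
Square: lon ⌊1.2715/2⌋ = 0; lat ⌊1.5582/1⌋ = 1.
Subsquare: lon ⌊1.2715/0.0833333⌋ = 15 → p; lat ⌊0.5582/0.0416667⌋ = 13 → n.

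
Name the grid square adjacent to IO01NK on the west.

IO01mk

Longitude subsquare n = 13; −1 → 12 = m.
The latitude characters are unchanged.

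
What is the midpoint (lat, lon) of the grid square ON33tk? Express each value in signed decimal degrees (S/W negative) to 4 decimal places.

Field O=14, N=13: +14·20° lon, +13·10° lat → SW at lon 100°, lat 40°.
Square 3, 3: +3·2° lon, +3·1° lat → SW at lon 106°, lat 43°.
Subsquare t=19, k=10: +19·0.0833333° lon, +10·0.0416667° lat → SW at lon 107.583°, lat 43.4167°.
Cell spans 0.0833333° lon × 0.0416667° lat. Centre is SW corner plus half of each.
latitude 43.4375, longitude 107.6250.

43.4375, 107.6250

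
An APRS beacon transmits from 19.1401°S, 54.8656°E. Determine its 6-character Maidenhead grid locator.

LH70ku

Offset from 180°W / 90°S: lon 234.8656°, lat 70.8599°.
Field (20°×10°, letters A–R): 234.8656/20 → 11 → L, 70.8599/10 → 7 → H; chars LH.
Square (2°×1°, digits 0–9): 14.8656/2 → 7, 0.8599/1 → 0; chars 70.
Subsquare (5′×2.5′, letters a–x): 0.8656/0.0833333 → 10 → k, 0.8599/0.0416667 → 20 → u; chars ku.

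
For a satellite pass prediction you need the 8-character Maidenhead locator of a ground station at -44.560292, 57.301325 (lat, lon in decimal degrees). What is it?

LE85pk65

Add 180° to longitude and 90° to latitude: 237.30132, 45.43971.
Field (20°×10°, letters A–R): 237.30132/20 → 11 → L, 45.43971/10 → 4 → E; chars LE.
Square (2°×1°, digits 0–9): 17.30132/2 → 8, 5.43971/1 → 5; chars 85.
Subsquare (5′×2.5′, letters a–x): 1.30132/0.0833333 → 15 → p, 0.43971/0.0416667 → 10 → k; chars pk.
Extended square (30″×15″, digits 0–9): 0.05132/0.00833333 → 6, 0.02304/0.00416667 → 5; chars 65.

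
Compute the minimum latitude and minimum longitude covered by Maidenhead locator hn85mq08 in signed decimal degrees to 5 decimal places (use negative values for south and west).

45.70000, -23.00000

Field H=7, N=13: +7·20° lon, +13·10° lat → SW at lon -40°, lat 40°.
Square 8, 5: +8·2° lon, +5·1° lat → SW at lon -24°, lat 45°.
Subsquare m=12, q=16: +12·0.0833333° lon, +16·0.0416667° lat → SW at lon -23°, lat 45.6667°.
Extended square 0, 8: +0·0.00833333° lon, +8·0.00416667° lat → SW at lon -23°, lat 45.7°.
latitude 45.70000, longitude -23.00000.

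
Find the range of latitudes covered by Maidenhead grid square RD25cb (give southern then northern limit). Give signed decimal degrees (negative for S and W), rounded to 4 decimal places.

-54.9583, -54.9167

Field R=17, D=3: +17·20° lon, +3·10° lat → SW at lon 160°, lat -60°.
Square 2, 5: +2·2° lon, +5·1° lat → SW at lon 164°, lat -55°.
Subsquare c=2, b=1: +2·0.0833333° lon, +1·0.0416667° lat → SW at lon 164.167°, lat -54.9583°.
Cell spans 0.0833333° lon × 0.0416667° lat.
south -54.9583, north -54.9167.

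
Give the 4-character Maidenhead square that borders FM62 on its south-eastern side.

Longitude square 6; +1 → 7.
Latitude square 2; −1 → 1.

FM71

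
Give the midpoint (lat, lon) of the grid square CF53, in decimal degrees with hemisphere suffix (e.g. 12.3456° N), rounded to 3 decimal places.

Field C=2, F=5: +2·20° lon, +5·10° lat → SW at lon -140°, lat -40°.
Square 5, 3: +5·2° lon, +3·1° lat → SW at lon -130°, lat -37°.
Cell spans 2° lon × 1° lat. Centre is SW corner plus half of each.
latitude 36.500° S, longitude 129.000° W.

36.500° S, 129.000° W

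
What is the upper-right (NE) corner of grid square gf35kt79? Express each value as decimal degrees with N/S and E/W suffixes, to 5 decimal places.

Field G=6, F=5: +6·20° lon, +5·10° lat → SW at lon -60°, lat -40°.
Square 3, 5: +3·2° lon, +5·1° lat → SW at lon -54°, lat -35°.
Subsquare k=10, t=19: +10·0.0833333° lon, +19·0.0416667° lat → SW at lon -53.1667°, lat -34.2083°.
Extended square 7, 9: +7·0.00833333° lon, +9·0.00416667° lat → SW at lon -53.1083°, lat -34.1708°.
Cell spans 0.00833333° lon × 0.00416667° lat. NE corner is SW corner plus one full cell.
latitude 34.16667° S, longitude 53.10000° W.

34.16667° S, 53.10000° W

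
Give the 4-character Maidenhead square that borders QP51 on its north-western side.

Longitude square 5; −1 → 4.
Latitude square 1; +1 → 2.

QP42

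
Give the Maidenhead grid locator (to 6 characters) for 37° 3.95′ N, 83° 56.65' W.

EM87ab

Add 180° to longitude and 90° to latitude: 96.0558, 127.0658.
Field: 96.0558/20 → 4 → E, 127.0658/10 → 12 → M; chars EM.
Square: 16.0558/2 → 8, 7.0658/1 → 7; chars 87.
Subsquare: 0.0558/0.0833333 → 0 → a, 0.0658/0.0416667 → 1 → b; chars ab.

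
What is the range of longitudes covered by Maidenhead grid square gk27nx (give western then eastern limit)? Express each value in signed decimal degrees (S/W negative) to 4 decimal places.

Field G=6, K=10: +6·20° lon, +10·10° lat → SW at lon -60°, lat 10°.
Square 2, 7: +2·2° lon, +7·1° lat → SW at lon -56°, lat 17°.
Subsquare n=13, x=23: +13·0.0833333° lon, +23·0.0416667° lat → SW at lon -54.9167°, lat 17.9583°.
Cell spans 0.0833333° lon × 0.0416667° lat.
west -54.9167, east -54.8333.

-54.9167, -54.8333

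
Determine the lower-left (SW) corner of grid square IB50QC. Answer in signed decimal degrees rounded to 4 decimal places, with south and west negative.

Field I=8, B=1: +8·20° lon, +1·10° lat → SW at lon -20°, lat -80°.
Square 5, 0: +5·2° lon, +0·1° lat → SW at lon -10°, lat -80°.
Subsquare q=16, c=2: +16·0.0833333° lon, +2·0.0416667° lat → SW at lon -8.66667°, lat -79.9167°.
latitude -79.9167, longitude -8.6667.

-79.9167, -8.6667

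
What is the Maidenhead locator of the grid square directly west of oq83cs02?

Longitude extended square 0; −1 → -1, wraps to 9, carry into subsquare.
Longitude subsquare c = 2; −1 → 1 = b.
The latitude characters are unchanged.

OQ83bs92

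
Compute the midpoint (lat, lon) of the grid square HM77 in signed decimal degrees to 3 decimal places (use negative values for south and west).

Field H=7, M=12: +7·20° lon, +12·10° lat → SW at lon -40°, lat 30°.
Square 7, 7: +7·2° lon, +7·1° lat → SW at lon -26°, lat 37°.
Cell spans 2° lon × 1° lat. Centre is SW corner plus half of each.
latitude 37.500, longitude -25.000.

37.500, -25.000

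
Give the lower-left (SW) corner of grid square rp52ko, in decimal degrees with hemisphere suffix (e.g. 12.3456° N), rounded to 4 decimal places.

62.5833° N, 170.8333° E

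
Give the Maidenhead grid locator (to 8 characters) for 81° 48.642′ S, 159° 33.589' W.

BA08fe25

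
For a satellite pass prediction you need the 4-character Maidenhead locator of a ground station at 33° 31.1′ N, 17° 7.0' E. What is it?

JM83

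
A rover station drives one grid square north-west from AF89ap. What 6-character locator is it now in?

AF79xq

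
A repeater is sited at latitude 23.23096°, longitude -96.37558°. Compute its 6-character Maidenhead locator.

EL13tf

Add 180° to longitude and 90° to latitude: 83.6244, 113.2310.
Field: 83.6244/20 → 4 → E, 113.2310/10 → 11 → L; chars EL.
Square: 3.6244/2 → 1, 3.2310/1 → 3; chars 13.
Subsquare: 1.6244/0.0833333 → 19 → t, 0.2310/0.0416667 → 5 → f; chars tf.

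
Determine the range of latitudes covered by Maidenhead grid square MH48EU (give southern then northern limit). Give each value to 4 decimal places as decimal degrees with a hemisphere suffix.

11.1667° S, 11.1250° S

Field M=12, H=7: +12·20° lon, +7·10° lat → SW at lon 60°, lat -20°.
Square 4, 8: +4·2° lon, +8·1° lat → SW at lon 68°, lat -12°.
Subsquare e=4, u=20: +4·0.0833333° lon, +20·0.0416667° lat → SW at lon 68.3333°, lat -11.1667°.
Cell spans 0.0833333° lon × 0.0416667° lat.
south 11.1667° S, north 11.1250° S.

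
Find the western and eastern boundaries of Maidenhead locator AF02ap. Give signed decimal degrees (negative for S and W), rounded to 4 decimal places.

Field A=0, F=5: +0·20° lon, +5·10° lat → SW at lon -180°, lat -40°.
Square 0, 2: +0·2° lon, +2·1° lat → SW at lon -180°, lat -38°.
Subsquare a=0, p=15: +0·0.0833333° lon, +15·0.0416667° lat → SW at lon -180°, lat -37.375°.
Cell spans 0.0833333° lon × 0.0416667° lat.
west -180.0000, east -179.9167.

-180.0000, -179.9167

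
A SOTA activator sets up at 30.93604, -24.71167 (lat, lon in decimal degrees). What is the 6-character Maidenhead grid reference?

HM70pw

Add 180° to longitude and 90° to latitude: 155.2883, 120.9360.
Field: 155.2883/20 → 7 → H, 120.9360/10 → 12 → M; chars HM.
Square: 15.2883/2 → 7, 0.9360/1 → 0; chars 70.
Subsquare: 1.2883/0.0833333 → 15 → p, 0.9360/0.0416667 → 22 → w; chars pw.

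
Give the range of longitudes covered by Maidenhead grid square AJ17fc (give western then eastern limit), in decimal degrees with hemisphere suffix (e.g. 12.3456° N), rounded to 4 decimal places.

177.5833° W, 177.5000° W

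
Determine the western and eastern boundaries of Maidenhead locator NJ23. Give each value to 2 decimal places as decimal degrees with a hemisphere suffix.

84.00° E, 86.00° E

Field N=13, J=9: +13·20° lon, +9·10° lat → SW at lon 80°, lat 0°.
Square 2, 3: +2·2° lon, +3·1° lat → SW at lon 84°, lat 3°.
Cell spans 2° lon × 1° lat.
west 84.00° E, east 86.00° E.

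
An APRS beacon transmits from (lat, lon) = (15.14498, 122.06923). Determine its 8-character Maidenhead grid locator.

Add 180° to longitude and 90° to latitude: 302.06923, 105.14498.
Field: 302.06923/20 → 15 → P, 105.14498/10 → 10 → K; chars PK.
Square: 2.06923/2 → 1, 5.14498/1 → 5; chars 15.
Subsquare: 0.06923/0.0833333 → 0 → a, 0.14498/0.0416667 → 3 → d; chars ad.
Extended square: 0.06923/0.00833333 → 8, 0.01998/0.00416667 → 4; chars 84.

PK15ad84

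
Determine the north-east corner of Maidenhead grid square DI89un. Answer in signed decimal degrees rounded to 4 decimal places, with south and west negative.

-0.4167, -102.2500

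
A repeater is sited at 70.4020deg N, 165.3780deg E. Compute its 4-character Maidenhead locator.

RQ20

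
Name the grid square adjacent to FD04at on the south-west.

Longitude subsquare a = 0; −1 → -1, wraps to 23 = x, carry into square.
Longitude square 0; −1 → -1, wraps to 9, carry into field.
Longitude field F = 5; −1 → 4 = E.
Latitude subsquare t = 19; −1 → 18 = s.

ED94xs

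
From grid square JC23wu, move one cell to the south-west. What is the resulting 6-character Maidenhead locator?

Longitude subsquare w = 22; −1 → 21 = v.
Latitude subsquare u = 20; −1 → 19 = t.

JC23vt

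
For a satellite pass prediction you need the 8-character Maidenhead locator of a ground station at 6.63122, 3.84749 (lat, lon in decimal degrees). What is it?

JJ16wp11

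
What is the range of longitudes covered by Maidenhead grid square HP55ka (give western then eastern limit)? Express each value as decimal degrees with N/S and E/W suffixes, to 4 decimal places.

Field H=7, P=15: +7·20° lon, +15·10° lat → SW at lon -40°, lat 60°.
Square 5, 5: +5·2° lon, +5·1° lat → SW at lon -30°, lat 65°.
Subsquare k=10, a=0: +10·0.0833333° lon, +0·0.0416667° lat → SW at lon -29.1667°, lat 65°.
Cell spans 0.0833333° lon × 0.0416667° lat.
west 29.1667° W, east 29.0833° W.

29.1667° W, 29.0833° W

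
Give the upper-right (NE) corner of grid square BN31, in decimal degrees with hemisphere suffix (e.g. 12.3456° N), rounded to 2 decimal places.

Field B=1, N=13: +1·20° lon, +13·10° lat → SW at lon -160°, lat 40°.
Square 3, 1: +3·2° lon, +1·1° lat → SW at lon -154°, lat 41°.
Cell spans 2° lon × 1° lat. NE corner is SW corner plus one full cell.
latitude 42.00° N, longitude 152.00° W.

42.00° N, 152.00° W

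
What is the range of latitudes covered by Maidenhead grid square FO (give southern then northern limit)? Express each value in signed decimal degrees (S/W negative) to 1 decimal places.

50.0, 60.0

Field F=5, O=14: +5·20° lon, +14·10° lat → SW at lon -80°, lat 50°.
Cell spans 20° lon × 10° lat.
south 50.0, north 60.0.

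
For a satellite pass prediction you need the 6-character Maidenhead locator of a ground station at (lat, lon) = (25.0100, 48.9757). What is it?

Shift to the Maidenhead origin (180°W, 90°S): lon 228.9757, lat 115.0100.
Field: 228.9757/20 → 11 → L, 115.0100/10 → 11 → L; chars LL.
Square: 8.9757/2 → 4, 5.0100/1 → 5; chars 45.
Subsquare: 0.9757/0.0833333 → 11 → l, 0.0100/0.0416667 → 0 → a; chars la.

LL45la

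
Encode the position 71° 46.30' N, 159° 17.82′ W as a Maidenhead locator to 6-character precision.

Shift to the Maidenhead origin (180°W, 90°S): lon 20.7030, lat 161.7717.
Field (20°×10°, letters A–R): 20.7030/20 → 1 → B, 161.7717/10 → 16 → Q; chars BQ.
Square (2°×1°, digits 0–9): 0.7030/2 → 0, 1.7717/1 → 1; chars 01.
Subsquare (5′×2.5′, letters a–x): 0.7030/0.0833333 → 8 → i, 0.7717/0.0416667 → 18 → s; chars is.

BQ01is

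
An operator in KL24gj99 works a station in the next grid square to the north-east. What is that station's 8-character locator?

KL24hk00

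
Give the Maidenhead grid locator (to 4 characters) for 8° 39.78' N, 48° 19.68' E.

LJ48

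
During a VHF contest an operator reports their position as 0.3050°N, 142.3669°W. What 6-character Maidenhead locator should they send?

Add 180° to longitude and 90° to latitude: 37.6331, 90.3050.
Field (20°×10°, letters A–R): 37.6331/20 → 1 → B, 90.3050/10 → 9 → J; chars BJ.
Square (2°×1°, digits 0–9): 17.6331/2 → 8, 0.3050/1 → 0; chars 80.
Subsquare (5′×2.5′, letters a–x): 1.6331/0.0833333 → 19 → t, 0.3050/0.0416667 → 7 → h; chars th.

BJ80th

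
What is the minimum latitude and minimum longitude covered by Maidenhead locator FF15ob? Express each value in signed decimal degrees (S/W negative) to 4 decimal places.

Field F=5, F=5: +5·20° lon, +5·10° lat → SW at lon -80°, lat -40°.
Square 1, 5: +1·2° lon, +5·1° lat → SW at lon -78°, lat -35°.
Subsquare o=14, b=1: +14·0.0833333° lon, +1·0.0416667° lat → SW at lon -76.8333°, lat -34.9583°.
latitude -34.9583, longitude -76.8333.

-34.9583, -76.8333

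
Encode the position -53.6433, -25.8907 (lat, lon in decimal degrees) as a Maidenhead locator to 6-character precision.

HD76bi

Shift to the Maidenhead origin (180°W, 90°S): lon 154.1093, lat 36.3567.
Field: 154.1093/20 → 7 → H, 36.3567/10 → 3 → D; chars HD.
Square: 14.1093/2 → 7, 6.3567/1 → 6; chars 76.
Subsquare: 0.1093/0.0833333 → 1 → b, 0.3567/0.0416667 → 8 → i; chars bi.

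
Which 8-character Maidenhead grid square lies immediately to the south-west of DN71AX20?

DN71aw19

Longitude extended square 2; −1 → 1.
Latitude extended square 0; −1 → -1, wraps to 9, carry into subsquare.
Latitude subsquare x = 23; −1 → 22 = w.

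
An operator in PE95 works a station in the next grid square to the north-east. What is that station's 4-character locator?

QE06

Longitude square 9; +1 → 10, wraps to 0, carry into field.
Longitude field P = 15; +1 → 16 = Q.
Latitude square 5; +1 → 6.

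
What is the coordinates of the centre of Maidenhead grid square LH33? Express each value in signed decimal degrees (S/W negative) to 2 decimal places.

Field L=11, H=7: +11·20° lon, +7·10° lat → SW at lon 40°, lat -20°.
Square 3, 3: +3·2° lon, +3·1° lat → SW at lon 46°, lat -17°.
Cell spans 2° lon × 1° lat. Centre is SW corner plus half of each.
latitude -16.50, longitude 47.00.

-16.50, 47.00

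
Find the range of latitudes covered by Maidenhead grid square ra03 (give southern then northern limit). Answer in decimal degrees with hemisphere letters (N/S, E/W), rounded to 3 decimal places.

87.000° S, 86.000° S

Field R=17, A=0: +17·20° lon, +0·10° lat → SW at lon 160°, lat -90°.
Square 0, 3: +0·2° lon, +3·1° lat → SW at lon 160°, lat -87°.
Cell spans 2° lon × 1° lat.
south 87.000° S, north 86.000° S.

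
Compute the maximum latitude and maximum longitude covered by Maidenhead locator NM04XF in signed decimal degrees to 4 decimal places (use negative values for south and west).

34.2500, 82.0000

Field N=13, M=12: +13·20° lon, +12·10° lat → SW at lon 80°, lat 30°.
Square 0, 4: +0·2° lon, +4·1° lat → SW at lon 80°, lat 34°.
Subsquare x=23, f=5: +23·0.0833333° lon, +5·0.0416667° lat → SW at lon 81.9167°, lat 34.2083°.
Cell spans 0.0833333° lon × 0.0416667° lat. NE corner is SW corner plus one full cell.
latitude 34.2500, longitude 82.0000.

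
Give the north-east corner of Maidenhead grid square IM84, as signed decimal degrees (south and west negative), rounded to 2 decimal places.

35.00, -2.00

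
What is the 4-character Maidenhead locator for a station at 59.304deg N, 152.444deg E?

QO69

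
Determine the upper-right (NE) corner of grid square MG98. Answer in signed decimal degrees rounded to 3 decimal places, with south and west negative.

-21.000, 80.000

Field M=12, G=6: +12·20° lon, +6·10° lat → SW at lon 60°, lat -30°.
Square 9, 8: +9·2° lon, +8·1° lat → SW at lon 78°, lat -22°.
Cell spans 2° lon × 1° lat. NE corner is SW corner plus one full cell.
latitude -21.000, longitude 80.000.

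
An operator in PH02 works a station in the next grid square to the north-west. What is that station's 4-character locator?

OH93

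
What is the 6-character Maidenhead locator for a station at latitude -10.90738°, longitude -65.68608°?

FH79dc

Offset from 180°W / 90°S: lon 114.3139°, lat 79.0926°.
Field: 114.3139/20 → 5 → F, 79.0926/10 → 7 → H; chars FH.
Square: 14.3139/2 → 7, 9.0926/1 → 9; chars 79.
Subsquare: 0.3139/0.0833333 → 3 → d, 0.0926/0.0416667 → 2 → c; chars dc.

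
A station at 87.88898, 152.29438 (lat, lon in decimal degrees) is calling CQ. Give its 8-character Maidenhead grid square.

Shift to the Maidenhead origin (180°W, 90°S): lon 332.29438, lat 177.88898.
Field: 332.29438/20 → 16 → Q, 177.88898/10 → 17 → R; chars QR.
Square: 12.29438/2 → 6, 7.88898/1 → 7; chars 67.
Subsquare: 0.29438/0.0833333 → 3 → d, 0.88898/0.0416667 → 21 → v; chars dv.
Extended square: 0.04438/0.00833333 → 5, 0.01398/0.00416667 → 3; chars 53.

QR67dv53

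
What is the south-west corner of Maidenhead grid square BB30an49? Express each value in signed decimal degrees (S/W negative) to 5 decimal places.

-79.42083, -153.96667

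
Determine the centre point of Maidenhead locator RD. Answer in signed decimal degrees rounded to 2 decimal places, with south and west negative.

-55.00, 170.00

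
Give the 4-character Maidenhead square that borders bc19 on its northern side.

BD10

Latitude square 9; +1 → 10, wraps to 0, carry into field.
Latitude field C = 2; +1 → 3 = D.
The longitude characters are unchanged.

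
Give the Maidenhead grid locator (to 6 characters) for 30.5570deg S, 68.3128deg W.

FF59uk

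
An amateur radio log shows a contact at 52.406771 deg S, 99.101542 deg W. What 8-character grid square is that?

ED07ko72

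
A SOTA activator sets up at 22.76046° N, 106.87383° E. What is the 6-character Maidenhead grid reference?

OL32ks

Offset from 180°W / 90°S: lon 286.8738°, lat 112.7605°.
Field: 286.8738/20 → 14 → O, 112.7605/10 → 11 → L; chars OL.
Square: 6.8738/2 → 3, 2.7605/1 → 2; chars 32.
Subsquare: 0.8738/0.0833333 → 10 → k, 0.7605/0.0416667 → 18 → s; chars ks.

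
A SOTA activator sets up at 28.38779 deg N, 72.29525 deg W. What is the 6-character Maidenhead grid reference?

FL38uj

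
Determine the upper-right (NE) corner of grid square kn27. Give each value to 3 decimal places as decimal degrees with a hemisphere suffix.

Field K=10, N=13: +10·20° lon, +13·10° lat → SW at lon 20°, lat 40°.
Square 2, 7: +2·2° lon, +7·1° lat → SW at lon 24°, lat 47°.
Cell spans 2° lon × 1° lat. NE corner is SW corner plus one full cell.
latitude 48.000° N, longitude 26.000° E.

48.000° N, 26.000° E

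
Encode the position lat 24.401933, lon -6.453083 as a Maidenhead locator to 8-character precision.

IL64sj56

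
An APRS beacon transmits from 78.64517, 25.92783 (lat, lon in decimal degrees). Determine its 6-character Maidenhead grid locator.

Add 180° to longitude and 90° to latitude: 205.9278, 168.6452.
Field: 205.9278/20 → 10 → K, 168.6452/10 → 16 → Q; chars KQ.
Square: 5.9278/2 → 2, 8.6452/1 → 8; chars 28.
Subsquare: 1.9278/0.0833333 → 23 → x, 0.6452/0.0416667 → 15 → p; chars xp.

KQ28xp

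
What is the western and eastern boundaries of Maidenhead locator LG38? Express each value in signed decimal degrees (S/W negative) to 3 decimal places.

Field L=11, G=6: +11·20° lon, +6·10° lat → SW at lon 40°, lat -30°.
Square 3, 8: +3·2° lon, +8·1° lat → SW at lon 46°, lat -22°.
Cell spans 2° lon × 1° lat.
west 46.000, east 48.000.

46.000, 48.000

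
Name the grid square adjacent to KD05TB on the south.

KD05ta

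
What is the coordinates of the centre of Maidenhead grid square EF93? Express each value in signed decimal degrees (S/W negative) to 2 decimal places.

Field E=4, F=5: +4·20° lon, +5·10° lat → SW at lon -100°, lat -40°.
Square 9, 3: +9·2° lon, +3·1° lat → SW at lon -82°, lat -37°.
Cell spans 2° lon × 1° lat. Centre is SW corner plus half of each.
latitude -36.50, longitude -81.00.

-36.50, -81.00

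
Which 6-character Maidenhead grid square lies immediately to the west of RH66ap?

RH56xp

Longitude subsquare a = 0; −1 → -1, wraps to 23 = x, carry into square.
Longitude square 6; −1 → 5.
The latitude characters are unchanged.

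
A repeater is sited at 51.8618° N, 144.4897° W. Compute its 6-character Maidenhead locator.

BO71su

Offset from 180°W / 90°S: lon 35.5103°, lat 141.8618°.
Field: 35.5103/20 → 1 → B, 141.8618/10 → 14 → O; chars BO.
Square: 15.5103/2 → 7, 1.8618/1 → 1; chars 71.
Subsquare: 1.5103/0.0833333 → 18 → s, 0.8618/0.0416667 → 20 → u; chars su.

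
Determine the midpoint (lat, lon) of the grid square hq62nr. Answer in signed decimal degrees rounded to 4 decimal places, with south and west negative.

72.7292, -26.8750

Field H=7, Q=16: +7·20° lon, +16·10° lat → SW at lon -40°, lat 70°.
Square 6, 2: +6·2° lon, +2·1° lat → SW at lon -28°, lat 72°.
Subsquare n=13, r=17: +13·0.0833333° lon, +17·0.0416667° lat → SW at lon -26.9167°, lat 72.7083°.
Cell spans 0.0833333° lon × 0.0416667° lat. Centre is SW corner plus half of each.
latitude 72.7292, longitude -26.8750.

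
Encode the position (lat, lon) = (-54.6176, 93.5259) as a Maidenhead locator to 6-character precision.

Offset from 180°W / 90°S: lon 273.5259°, lat 35.3824°.
Field: lon ⌊273.5259/20⌋ = 13 → N; lat ⌊35.3824/10⌋ = 3 → D.
Square: lon ⌊13.5259/2⌋ = 6; lat ⌊5.3824/1⌋ = 5.
Subsquare: lon ⌊1.5259/0.0833333⌋ = 18 → s; lat ⌊0.3824/0.0416667⌋ = 9 → j.

ND65sj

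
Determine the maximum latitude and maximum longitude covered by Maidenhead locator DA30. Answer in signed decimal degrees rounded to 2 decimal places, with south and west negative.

-89.00, -112.00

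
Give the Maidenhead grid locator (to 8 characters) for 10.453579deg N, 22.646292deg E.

Offset from 180°W / 90°S: lon 202.64629°, lat 100.45358°.
Field (20°×10°, letters A–R): 202.64629/20 → 10 → K, 100.45358/10 → 10 → K; chars KK.
Square (2°×1°, digits 0–9): 2.64629/2 → 1, 0.45358/1 → 0; chars 10.
Subsquare (5′×2.5′, letters a–x): 0.64629/0.0833333 → 7 → h, 0.45358/0.0416667 → 10 → k; chars hk.
Extended square (30″×15″, digits 0–9): 0.06296/0.00833333 → 7, 0.03691/0.00416667 → 8; chars 78.

KK10hk78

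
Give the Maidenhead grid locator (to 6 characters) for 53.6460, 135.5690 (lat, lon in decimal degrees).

PO73sp

Add 180° to longitude and 90° to latitude: 315.5690, 143.6460.
Field: lon ⌊315.5690/20⌋ = 15 → P; lat ⌊143.6460/10⌋ = 14 → O.
Square: lon ⌊15.5690/2⌋ = 7; lat ⌊3.6460/1⌋ = 3.
Subsquare: lon ⌊1.5690/0.0833333⌋ = 18 → s; lat ⌊0.6460/0.0416667⌋ = 15 → p.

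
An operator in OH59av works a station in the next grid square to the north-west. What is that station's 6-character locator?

OH49xw

Longitude subsquare a = 0; −1 → -1, wraps to 23 = x, carry into square.
Longitude square 5; −1 → 4.
Latitude subsquare v = 21; +1 → 22 = w.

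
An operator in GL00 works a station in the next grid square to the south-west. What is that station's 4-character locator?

Longitude square 0; −1 → -1, wraps to 9, carry into field.
Longitude field G = 6; −1 → 5 = F.
Latitude square 0; −1 → -1, wraps to 9, carry into field.
Latitude field L = 11; −1 → 10 = K.

FK99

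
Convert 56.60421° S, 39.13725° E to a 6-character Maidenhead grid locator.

KD93nj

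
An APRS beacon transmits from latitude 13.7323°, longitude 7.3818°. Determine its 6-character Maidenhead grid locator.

JK33qr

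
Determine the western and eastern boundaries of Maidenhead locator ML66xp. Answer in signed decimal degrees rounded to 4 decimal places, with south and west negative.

73.9167, 74.0000

Field M=12, L=11: +12·20° lon, +11·10° lat → SW at lon 60°, lat 20°.
Square 6, 6: +6·2° lon, +6·1° lat → SW at lon 72°, lat 26°.
Subsquare x=23, p=15: +23·0.0833333° lon, +15·0.0416667° lat → SW at lon 73.9167°, lat 26.625°.
Cell spans 0.0833333° lon × 0.0416667° lat.
west 73.9167, east 74.0000.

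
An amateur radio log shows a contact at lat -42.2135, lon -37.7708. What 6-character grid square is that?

Offset from 180°W / 90°S: lon 142.2292°, lat 47.7865°.
Field: 142.2292/20 → 7 → H, 47.7865/10 → 4 → E; chars HE.
Square: 2.2292/2 → 1, 7.7865/1 → 7; chars 17.
Subsquare: 0.2292/0.0833333 → 2 → c, 0.7865/0.0416667 → 18 → s; chars cs.

HE17cs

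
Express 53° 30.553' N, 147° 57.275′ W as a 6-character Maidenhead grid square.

BO63am

Add 180° to longitude and 90° to latitude: 32.0454, 143.5092.
Field: 32.0454/20 → 1 → B, 143.5092/10 → 14 → O; chars BO.
Square: 12.0454/2 → 6, 3.5092/1 → 3; chars 63.
Subsquare: 0.0454/0.0833333 → 0 → a, 0.5092/0.0416667 → 12 → m; chars am.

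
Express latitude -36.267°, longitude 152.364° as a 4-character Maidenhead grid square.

QF63

Add 180° to longitude and 90° to latitude: 332.36, 53.73.
Field: lon ⌊332.36/20⌋ = 16 → Q; lat ⌊53.73/10⌋ = 5 → F.
Square: lon ⌊12.36/2⌋ = 6; lat ⌊3.73/1⌋ = 3.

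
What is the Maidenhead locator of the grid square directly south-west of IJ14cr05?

IJ14br94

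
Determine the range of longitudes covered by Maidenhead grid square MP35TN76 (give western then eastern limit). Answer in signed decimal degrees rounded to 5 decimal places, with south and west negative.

Field M=12, P=15: +12·20° lon, +15·10° lat → SW at lon 60°, lat 60°.
Square 3, 5: +3·2° lon, +5·1° lat → SW at lon 66°, lat 65°.
Subsquare t=19, n=13: +19·0.0833333° lon, +13·0.0416667° lat → SW at lon 67.5833°, lat 65.5417°.
Extended square 7, 6: +7·0.00833333° lon, +6·0.00416667° lat → SW at lon 67.6417°, lat 65.5667°.
Cell spans 0.00833333° lon × 0.00416667° lat.
west 67.64167, east 67.65000.

67.64167, 67.65000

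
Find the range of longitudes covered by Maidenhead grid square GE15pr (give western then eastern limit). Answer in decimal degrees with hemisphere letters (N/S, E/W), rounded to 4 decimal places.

56.7500° W, 56.6667° W

Field G=6, E=4: +6·20° lon, +4·10° lat → SW at lon -60°, lat -50°.
Square 1, 5: +1·2° lon, +5·1° lat → SW at lon -58°, lat -45°.
Subsquare p=15, r=17: +15·0.0833333° lon, +17·0.0416667° lat → SW at lon -56.75°, lat -44.2917°.
Cell spans 0.0833333° lon × 0.0416667° lat.
west 56.7500° W, east 56.6667° W.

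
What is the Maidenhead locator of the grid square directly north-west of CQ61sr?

CQ61rs

Longitude subsquare s = 18; −1 → 17 = r.
Latitude subsquare r = 17; +1 → 18 = s.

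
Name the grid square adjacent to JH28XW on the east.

JH38aw

Longitude subsquare x = 23; +1 → 24, wraps to 0 = a, carry into square.
Longitude square 2; +1 → 3.
The latitude characters are unchanged.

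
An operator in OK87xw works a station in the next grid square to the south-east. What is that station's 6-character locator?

OK97av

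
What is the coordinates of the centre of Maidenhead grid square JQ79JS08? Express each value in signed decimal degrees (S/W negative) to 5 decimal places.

Field J=9, Q=16: +9·20° lon, +16·10° lat → SW at lon 0°, lat 70°.
Square 7, 9: +7·2° lon, +9·1° lat → SW at lon 14°, lat 79°.
Subsquare j=9, s=18: +9·0.0833333° lon, +18·0.0416667° lat → SW at lon 14.75°, lat 79.75°.
Extended square 0, 8: +0·0.00833333° lon, +8·0.00416667° lat → SW at lon 14.75°, lat 79.7833°.
Cell spans 0.00833333° lon × 0.00416667° lat. Centre is SW corner plus half of each.
latitude 79.78542, longitude 14.75417.

79.78542, 14.75417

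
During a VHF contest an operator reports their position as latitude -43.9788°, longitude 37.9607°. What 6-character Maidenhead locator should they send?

Offset from 180°W / 90°S: lon 217.9607°, lat 46.0212°.
Field (20°×10°, letters A–R): 217.9607/20 → 10 → K, 46.0212/10 → 4 → E; chars KE.
Square (2°×1°, digits 0–9): 17.9607/2 → 8, 6.0212/1 → 6; chars 86.
Subsquare (5′×2.5′, letters a–x): 1.9607/0.0833333 → 23 → x, 0.0212/0.0416667 → 0 → a; chars xa.

KE86xa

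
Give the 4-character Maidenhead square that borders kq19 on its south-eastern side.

KQ28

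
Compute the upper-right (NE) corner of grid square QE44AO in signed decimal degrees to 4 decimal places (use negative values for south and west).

Field Q=16, E=4: +16·20° lon, +4·10° lat → SW at lon 140°, lat -50°.
Square 4, 4: +4·2° lon, +4·1° lat → SW at lon 148°, lat -46°.
Subsquare a=0, o=14: +0·0.0833333° lon, +14·0.0416667° lat → SW at lon 148°, lat -45.4167°.
Cell spans 0.0833333° lon × 0.0416667° lat. NE corner is SW corner plus one full cell.
latitude -45.3750, longitude 148.0833.

-45.3750, 148.0833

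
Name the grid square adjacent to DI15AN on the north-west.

Longitude subsquare a = 0; −1 → -1, wraps to 23 = x, carry into square.
Longitude square 1; −1 → 0.
Latitude subsquare n = 13; +1 → 14 = o.

DI05xo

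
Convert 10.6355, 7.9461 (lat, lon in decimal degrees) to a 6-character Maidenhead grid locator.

Offset from 180°W / 90°S: lon 187.9461°, lat 100.6355°.
Field: lon ⌊187.9461/20⌋ = 9 → J; lat ⌊100.6355/10⌋ = 10 → K.
Square: lon ⌊7.9461/2⌋ = 3; lat ⌊0.6355/1⌋ = 0.
Subsquare: lon ⌊1.9461/0.0833333⌋ = 23 → x; lat ⌊0.6355/0.0416667⌋ = 15 → p.

JK30xp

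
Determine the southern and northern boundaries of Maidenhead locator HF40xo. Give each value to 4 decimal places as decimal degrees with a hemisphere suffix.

39.4167° S, 39.3750° S

Field H=7, F=5: +7·20° lon, +5·10° lat → SW at lon -40°, lat -40°.
Square 4, 0: +4·2° lon, +0·1° lat → SW at lon -32°, lat -40°.
Subsquare x=23, o=14: +23·0.0833333° lon, +14·0.0416667° lat → SW at lon -30.0833°, lat -39.4167°.
Cell spans 0.0833333° lon × 0.0416667° lat.
south 39.4167° S, north 39.3750° S.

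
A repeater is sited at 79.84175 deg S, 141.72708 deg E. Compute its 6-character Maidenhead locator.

Add 180° to longitude and 90° to latitude: 321.7271, 10.1582.
Field: 321.7271/20 → 16 → Q, 10.1582/10 → 1 → B; chars QB.
Square: 1.7271/2 → 0, 0.1582/1 → 0; chars 00.
Subsquare: 1.7271/0.0833333 → 20 → u, 0.1582/0.0416667 → 3 → d; chars ud.

QB00ud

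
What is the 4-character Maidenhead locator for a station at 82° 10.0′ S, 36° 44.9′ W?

Offset from 180°W / 90°S: lon 143.25°, lat 7.83°.
Field (20°×10°, letters A–R): lon ⌊143.25/20⌋ = 7 → H; lat ⌊7.83/10⌋ = 0 → A.
Square (2°×1°, digits 0–9): lon ⌊3.25/2⌋ = 1; lat ⌊7.83/1⌋ = 7.

HA17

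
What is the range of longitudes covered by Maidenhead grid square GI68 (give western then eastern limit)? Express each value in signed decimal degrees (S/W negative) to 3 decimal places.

-48.000, -46.000

Field G=6, I=8: +6·20° lon, +8·10° lat → SW at lon -60°, lat -10°.
Square 6, 8: +6·2° lon, +8·1° lat → SW at lon -48°, lat -2°.
Cell spans 2° lon × 1° lat.
west -48.000, east -46.000.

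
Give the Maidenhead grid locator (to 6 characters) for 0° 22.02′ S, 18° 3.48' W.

II09xp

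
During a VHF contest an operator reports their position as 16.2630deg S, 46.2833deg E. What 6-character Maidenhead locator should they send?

Shift to the Maidenhead origin (180°W, 90°S): lon 226.2833, lat 73.7370.
Field: 226.2833/20 → 11 → L, 73.7370/10 → 7 → H; chars LH.
Square: 6.2833/2 → 3, 3.7370/1 → 3; chars 33.
Subsquare: 0.2833/0.0833333 → 3 → d, 0.7370/0.0416667 → 17 → r; chars dr.

LH33dr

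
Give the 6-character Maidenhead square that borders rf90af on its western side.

RF80xf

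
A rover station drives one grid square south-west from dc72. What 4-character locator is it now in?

DC61

Longitude square 7; −1 → 6.
Latitude square 2; −1 → 1.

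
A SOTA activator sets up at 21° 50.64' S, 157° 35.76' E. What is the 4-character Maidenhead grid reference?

QG88

Offset from 180°W / 90°S: lon 337.60°, lat 68.16°.
Field (20°×10°, letters A–R): lon ⌊337.60/20⌋ = 16 → Q; lat ⌊68.16/10⌋ = 6 → G.
Square (2°×1°, digits 0–9): lon ⌊17.60/2⌋ = 8; lat ⌊8.16/1⌋ = 8.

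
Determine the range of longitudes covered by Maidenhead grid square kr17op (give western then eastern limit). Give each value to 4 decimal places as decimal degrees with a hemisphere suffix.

Field K=10, R=17: +10·20° lon, +17·10° lat → SW at lon 20°, lat 80°.
Square 1, 7: +1·2° lon, +7·1° lat → SW at lon 22°, lat 87°.
Subsquare o=14, p=15: +14·0.0833333° lon, +15·0.0416667° lat → SW at lon 23.1667°, lat 87.625°.
Cell spans 0.0833333° lon × 0.0416667° lat.
west 23.1667° E, east 23.2500° E.

23.1667° E, 23.2500° E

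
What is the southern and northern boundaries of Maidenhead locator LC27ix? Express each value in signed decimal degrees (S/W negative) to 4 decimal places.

-62.0417, -62.0000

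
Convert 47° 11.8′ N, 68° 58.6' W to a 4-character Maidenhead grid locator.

FN57

Offset from 180°W / 90°S: lon 111.02°, lat 137.20°.
Field: 111.02/20 → 5 → F, 137.20/10 → 13 → N; chars FN.
Square: 11.02/2 → 5, 7.20/1 → 7; chars 57.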